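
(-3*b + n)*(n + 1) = -3*b*n - 3*b + n^2 + n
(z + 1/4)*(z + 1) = z^2 + 5*z/4 + 1/4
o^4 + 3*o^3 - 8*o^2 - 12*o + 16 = (o - 2)*(o - 1)*(o + 2)*(o + 4)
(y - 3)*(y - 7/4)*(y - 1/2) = y^3 - 21*y^2/4 + 61*y/8 - 21/8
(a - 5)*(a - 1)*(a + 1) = a^3 - 5*a^2 - a + 5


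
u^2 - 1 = (u - 1)*(u + 1)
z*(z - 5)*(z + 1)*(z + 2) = z^4 - 2*z^3 - 13*z^2 - 10*z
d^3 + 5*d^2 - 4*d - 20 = (d - 2)*(d + 2)*(d + 5)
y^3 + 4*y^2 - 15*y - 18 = (y - 3)*(y + 1)*(y + 6)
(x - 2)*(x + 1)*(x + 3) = x^3 + 2*x^2 - 5*x - 6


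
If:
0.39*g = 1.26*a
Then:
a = 0.30952380952381*g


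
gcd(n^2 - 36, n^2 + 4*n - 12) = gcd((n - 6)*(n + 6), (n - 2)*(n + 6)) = n + 6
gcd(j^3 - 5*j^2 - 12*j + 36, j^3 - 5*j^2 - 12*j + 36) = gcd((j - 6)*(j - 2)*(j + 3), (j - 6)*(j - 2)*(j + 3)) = j^3 - 5*j^2 - 12*j + 36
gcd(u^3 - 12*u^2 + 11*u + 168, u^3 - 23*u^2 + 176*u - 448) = u^2 - 15*u + 56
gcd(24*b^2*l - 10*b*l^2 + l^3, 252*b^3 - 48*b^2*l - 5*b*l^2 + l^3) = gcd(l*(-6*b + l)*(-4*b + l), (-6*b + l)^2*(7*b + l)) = 6*b - l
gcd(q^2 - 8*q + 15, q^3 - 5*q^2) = q - 5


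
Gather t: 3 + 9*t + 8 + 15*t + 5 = 24*t + 16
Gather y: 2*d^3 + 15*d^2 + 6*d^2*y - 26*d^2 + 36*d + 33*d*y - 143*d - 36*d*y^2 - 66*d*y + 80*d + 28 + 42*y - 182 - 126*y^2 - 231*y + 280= 2*d^3 - 11*d^2 - 27*d + y^2*(-36*d - 126) + y*(6*d^2 - 33*d - 189) + 126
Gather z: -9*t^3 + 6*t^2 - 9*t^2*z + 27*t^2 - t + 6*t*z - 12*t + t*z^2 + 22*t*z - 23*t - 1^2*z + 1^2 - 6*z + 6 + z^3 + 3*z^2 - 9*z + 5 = -9*t^3 + 33*t^2 - 36*t + z^3 + z^2*(t + 3) + z*(-9*t^2 + 28*t - 16) + 12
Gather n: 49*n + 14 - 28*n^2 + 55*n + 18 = -28*n^2 + 104*n + 32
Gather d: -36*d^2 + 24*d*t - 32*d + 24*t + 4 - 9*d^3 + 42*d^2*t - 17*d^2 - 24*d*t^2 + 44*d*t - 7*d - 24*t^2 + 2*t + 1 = -9*d^3 + d^2*(42*t - 53) + d*(-24*t^2 + 68*t - 39) - 24*t^2 + 26*t + 5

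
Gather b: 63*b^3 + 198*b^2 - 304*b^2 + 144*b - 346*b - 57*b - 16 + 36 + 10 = 63*b^3 - 106*b^2 - 259*b + 30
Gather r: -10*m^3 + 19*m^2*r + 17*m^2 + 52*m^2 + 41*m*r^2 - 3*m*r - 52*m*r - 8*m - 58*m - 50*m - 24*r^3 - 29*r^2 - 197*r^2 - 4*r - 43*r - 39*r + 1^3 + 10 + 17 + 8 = -10*m^3 + 69*m^2 - 116*m - 24*r^3 + r^2*(41*m - 226) + r*(19*m^2 - 55*m - 86) + 36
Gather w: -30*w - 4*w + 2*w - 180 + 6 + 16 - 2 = -32*w - 160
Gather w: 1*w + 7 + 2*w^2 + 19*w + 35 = 2*w^2 + 20*w + 42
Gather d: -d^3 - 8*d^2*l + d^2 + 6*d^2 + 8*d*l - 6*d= -d^3 + d^2*(7 - 8*l) + d*(8*l - 6)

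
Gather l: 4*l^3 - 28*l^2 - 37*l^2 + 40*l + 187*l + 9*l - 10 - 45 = 4*l^3 - 65*l^2 + 236*l - 55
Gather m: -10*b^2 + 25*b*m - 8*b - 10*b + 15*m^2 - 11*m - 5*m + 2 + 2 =-10*b^2 - 18*b + 15*m^2 + m*(25*b - 16) + 4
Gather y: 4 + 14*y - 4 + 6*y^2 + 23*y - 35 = 6*y^2 + 37*y - 35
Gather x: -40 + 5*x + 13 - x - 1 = 4*x - 28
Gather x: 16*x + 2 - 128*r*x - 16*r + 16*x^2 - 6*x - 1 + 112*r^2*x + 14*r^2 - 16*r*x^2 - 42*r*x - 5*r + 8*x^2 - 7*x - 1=14*r^2 - 21*r + x^2*(24 - 16*r) + x*(112*r^2 - 170*r + 3)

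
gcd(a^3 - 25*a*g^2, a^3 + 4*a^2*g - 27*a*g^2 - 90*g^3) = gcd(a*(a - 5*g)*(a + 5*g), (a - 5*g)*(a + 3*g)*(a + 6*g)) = a - 5*g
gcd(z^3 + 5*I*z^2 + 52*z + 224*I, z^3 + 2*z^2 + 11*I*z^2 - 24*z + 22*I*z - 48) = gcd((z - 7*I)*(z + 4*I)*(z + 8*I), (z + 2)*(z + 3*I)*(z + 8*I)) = z + 8*I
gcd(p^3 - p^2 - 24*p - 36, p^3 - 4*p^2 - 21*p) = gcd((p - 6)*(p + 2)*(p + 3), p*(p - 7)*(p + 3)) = p + 3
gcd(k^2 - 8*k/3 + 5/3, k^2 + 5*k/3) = 1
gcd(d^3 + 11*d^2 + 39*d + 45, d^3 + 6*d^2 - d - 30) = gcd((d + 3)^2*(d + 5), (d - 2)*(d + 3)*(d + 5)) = d^2 + 8*d + 15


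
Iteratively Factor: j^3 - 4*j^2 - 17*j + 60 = (j - 5)*(j^2 + j - 12) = (j - 5)*(j + 4)*(j - 3)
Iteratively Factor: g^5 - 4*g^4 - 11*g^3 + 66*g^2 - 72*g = (g + 4)*(g^4 - 8*g^3 + 21*g^2 - 18*g) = (g - 3)*(g + 4)*(g^3 - 5*g^2 + 6*g) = g*(g - 3)*(g + 4)*(g^2 - 5*g + 6) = g*(g - 3)*(g - 2)*(g + 4)*(g - 3)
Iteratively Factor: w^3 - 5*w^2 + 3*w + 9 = (w - 3)*(w^2 - 2*w - 3) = (w - 3)*(w + 1)*(w - 3)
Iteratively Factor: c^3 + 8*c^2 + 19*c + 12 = (c + 4)*(c^2 + 4*c + 3) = (c + 3)*(c + 4)*(c + 1)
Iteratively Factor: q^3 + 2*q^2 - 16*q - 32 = (q - 4)*(q^2 + 6*q + 8) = (q - 4)*(q + 4)*(q + 2)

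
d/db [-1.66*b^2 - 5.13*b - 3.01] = -3.32*b - 5.13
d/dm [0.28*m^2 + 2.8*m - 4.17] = 0.56*m + 2.8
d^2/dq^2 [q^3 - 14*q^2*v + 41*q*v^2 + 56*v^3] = 6*q - 28*v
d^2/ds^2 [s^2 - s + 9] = 2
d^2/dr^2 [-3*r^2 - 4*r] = -6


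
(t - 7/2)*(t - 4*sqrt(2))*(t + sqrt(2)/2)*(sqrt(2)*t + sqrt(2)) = sqrt(2)*t^4 - 7*t^3 - 5*sqrt(2)*t^3/2 - 15*sqrt(2)*t^2/2 + 35*t^2/2 + 10*sqrt(2)*t + 49*t/2 + 14*sqrt(2)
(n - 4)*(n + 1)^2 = n^3 - 2*n^2 - 7*n - 4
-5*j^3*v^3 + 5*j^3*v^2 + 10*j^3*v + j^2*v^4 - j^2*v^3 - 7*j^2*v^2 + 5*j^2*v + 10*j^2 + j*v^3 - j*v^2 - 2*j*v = (-5*j + v)*(v - 2)*(j*v + 1)*(j*v + j)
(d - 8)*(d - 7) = d^2 - 15*d + 56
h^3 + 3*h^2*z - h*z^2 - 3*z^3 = (h - z)*(h + z)*(h + 3*z)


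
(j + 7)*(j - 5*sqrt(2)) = j^2 - 5*sqrt(2)*j + 7*j - 35*sqrt(2)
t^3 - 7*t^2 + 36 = (t - 6)*(t - 3)*(t + 2)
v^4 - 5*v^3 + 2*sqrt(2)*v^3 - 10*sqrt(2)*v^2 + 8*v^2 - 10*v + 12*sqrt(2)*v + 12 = (v - 3)*(v - 2)*(v + sqrt(2))^2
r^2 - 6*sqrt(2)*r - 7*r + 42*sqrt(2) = (r - 7)*(r - 6*sqrt(2))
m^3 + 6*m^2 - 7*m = m*(m - 1)*(m + 7)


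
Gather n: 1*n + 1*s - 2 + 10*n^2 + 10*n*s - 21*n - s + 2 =10*n^2 + n*(10*s - 20)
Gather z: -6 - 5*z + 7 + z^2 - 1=z^2 - 5*z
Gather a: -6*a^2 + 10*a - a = -6*a^2 + 9*a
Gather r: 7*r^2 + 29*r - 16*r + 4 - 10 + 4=7*r^2 + 13*r - 2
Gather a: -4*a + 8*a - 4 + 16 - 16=4*a - 4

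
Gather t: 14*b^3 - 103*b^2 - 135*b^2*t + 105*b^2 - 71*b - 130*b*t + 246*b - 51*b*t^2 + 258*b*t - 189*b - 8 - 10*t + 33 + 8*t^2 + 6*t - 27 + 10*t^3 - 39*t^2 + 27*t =14*b^3 + 2*b^2 - 14*b + 10*t^3 + t^2*(-51*b - 31) + t*(-135*b^2 + 128*b + 23) - 2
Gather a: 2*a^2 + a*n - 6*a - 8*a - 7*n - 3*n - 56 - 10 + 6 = 2*a^2 + a*(n - 14) - 10*n - 60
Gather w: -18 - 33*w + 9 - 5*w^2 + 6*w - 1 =-5*w^2 - 27*w - 10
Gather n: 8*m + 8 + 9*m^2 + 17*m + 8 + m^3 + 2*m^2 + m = m^3 + 11*m^2 + 26*m + 16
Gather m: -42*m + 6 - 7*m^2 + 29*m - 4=-7*m^2 - 13*m + 2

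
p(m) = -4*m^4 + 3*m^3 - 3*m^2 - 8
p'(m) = -16*m^3 + 9*m^2 - 6*m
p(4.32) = -1215.26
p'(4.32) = -1147.90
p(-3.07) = -478.39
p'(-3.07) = 566.20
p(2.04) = -64.29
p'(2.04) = -110.62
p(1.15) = -14.40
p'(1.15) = -19.33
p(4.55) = -1501.89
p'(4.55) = -1348.12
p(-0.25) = -8.25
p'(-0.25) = 2.31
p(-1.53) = -47.69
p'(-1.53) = 87.55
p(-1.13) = -22.68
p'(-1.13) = 41.36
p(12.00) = -78200.00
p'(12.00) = -26424.00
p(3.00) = -278.00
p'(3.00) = -369.00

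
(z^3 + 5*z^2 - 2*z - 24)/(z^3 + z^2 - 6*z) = (z + 4)/z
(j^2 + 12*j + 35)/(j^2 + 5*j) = (j + 7)/j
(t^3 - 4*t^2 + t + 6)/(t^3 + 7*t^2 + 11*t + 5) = (t^2 - 5*t + 6)/(t^2 + 6*t + 5)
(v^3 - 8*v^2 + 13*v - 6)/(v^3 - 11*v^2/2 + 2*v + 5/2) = 2*(v^2 - 7*v + 6)/(2*v^2 - 9*v - 5)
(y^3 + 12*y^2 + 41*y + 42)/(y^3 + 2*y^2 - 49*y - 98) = (y + 3)/(y - 7)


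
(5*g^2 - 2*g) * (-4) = -20*g^2 + 8*g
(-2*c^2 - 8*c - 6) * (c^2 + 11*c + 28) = -2*c^4 - 30*c^3 - 150*c^2 - 290*c - 168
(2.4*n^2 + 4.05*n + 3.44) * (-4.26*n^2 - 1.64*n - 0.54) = -10.224*n^4 - 21.189*n^3 - 22.5924*n^2 - 7.8286*n - 1.8576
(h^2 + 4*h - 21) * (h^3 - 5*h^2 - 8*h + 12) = h^5 - h^4 - 49*h^3 + 85*h^2 + 216*h - 252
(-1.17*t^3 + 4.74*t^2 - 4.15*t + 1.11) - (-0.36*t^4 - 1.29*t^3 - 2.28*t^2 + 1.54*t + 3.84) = 0.36*t^4 + 0.12*t^3 + 7.02*t^2 - 5.69*t - 2.73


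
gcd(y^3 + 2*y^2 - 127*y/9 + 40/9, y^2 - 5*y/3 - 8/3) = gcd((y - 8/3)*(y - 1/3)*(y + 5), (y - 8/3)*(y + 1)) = y - 8/3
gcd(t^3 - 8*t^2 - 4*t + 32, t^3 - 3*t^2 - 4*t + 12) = t^2 - 4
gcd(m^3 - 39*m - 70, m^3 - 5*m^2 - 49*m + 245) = m - 7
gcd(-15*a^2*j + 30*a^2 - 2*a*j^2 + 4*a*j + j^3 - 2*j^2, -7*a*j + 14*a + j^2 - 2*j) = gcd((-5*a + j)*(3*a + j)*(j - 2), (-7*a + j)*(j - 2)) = j - 2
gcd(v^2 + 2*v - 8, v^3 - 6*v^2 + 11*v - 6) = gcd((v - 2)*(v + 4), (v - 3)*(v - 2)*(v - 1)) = v - 2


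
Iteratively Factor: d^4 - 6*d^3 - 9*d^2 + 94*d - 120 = (d + 4)*(d^3 - 10*d^2 + 31*d - 30) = (d - 5)*(d + 4)*(d^2 - 5*d + 6) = (d - 5)*(d - 3)*(d + 4)*(d - 2)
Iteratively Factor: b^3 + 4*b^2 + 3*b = (b + 1)*(b^2 + 3*b) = (b + 1)*(b + 3)*(b)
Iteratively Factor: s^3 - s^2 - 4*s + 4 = (s - 2)*(s^2 + s - 2) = (s - 2)*(s + 2)*(s - 1)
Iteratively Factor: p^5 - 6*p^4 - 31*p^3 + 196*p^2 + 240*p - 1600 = (p + 4)*(p^4 - 10*p^3 + 9*p^2 + 160*p - 400) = (p + 4)^2*(p^3 - 14*p^2 + 65*p - 100) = (p - 5)*(p + 4)^2*(p^2 - 9*p + 20) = (p - 5)^2*(p + 4)^2*(p - 4)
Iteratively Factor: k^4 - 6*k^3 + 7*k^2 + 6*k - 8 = (k - 2)*(k^3 - 4*k^2 - k + 4) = (k - 2)*(k + 1)*(k^2 - 5*k + 4) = (k - 2)*(k - 1)*(k + 1)*(k - 4)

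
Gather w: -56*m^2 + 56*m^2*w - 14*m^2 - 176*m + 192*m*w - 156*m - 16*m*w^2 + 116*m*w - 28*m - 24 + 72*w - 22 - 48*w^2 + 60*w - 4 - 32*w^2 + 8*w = -70*m^2 - 360*m + w^2*(-16*m - 80) + w*(56*m^2 + 308*m + 140) - 50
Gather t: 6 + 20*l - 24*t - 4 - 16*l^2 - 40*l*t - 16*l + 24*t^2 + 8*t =-16*l^2 + 4*l + 24*t^2 + t*(-40*l - 16) + 2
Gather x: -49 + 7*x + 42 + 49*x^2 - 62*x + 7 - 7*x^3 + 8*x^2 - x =-7*x^3 + 57*x^2 - 56*x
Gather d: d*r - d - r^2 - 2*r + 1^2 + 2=d*(r - 1) - r^2 - 2*r + 3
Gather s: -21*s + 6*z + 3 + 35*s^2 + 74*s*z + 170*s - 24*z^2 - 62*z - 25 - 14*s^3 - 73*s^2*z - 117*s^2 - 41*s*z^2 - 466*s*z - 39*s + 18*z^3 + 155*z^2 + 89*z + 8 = -14*s^3 + s^2*(-73*z - 82) + s*(-41*z^2 - 392*z + 110) + 18*z^3 + 131*z^2 + 33*z - 14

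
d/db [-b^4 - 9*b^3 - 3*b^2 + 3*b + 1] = -4*b^3 - 27*b^2 - 6*b + 3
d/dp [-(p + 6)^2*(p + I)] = (p + 6)*(-3*p - 6 - 2*I)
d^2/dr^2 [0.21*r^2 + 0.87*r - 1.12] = 0.420000000000000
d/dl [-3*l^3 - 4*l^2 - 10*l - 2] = -9*l^2 - 8*l - 10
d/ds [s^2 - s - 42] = 2*s - 1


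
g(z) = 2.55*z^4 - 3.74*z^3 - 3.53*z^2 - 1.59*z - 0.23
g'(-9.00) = -8282.67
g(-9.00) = 19185.16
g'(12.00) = 15923.61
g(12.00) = 45886.45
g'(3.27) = 212.00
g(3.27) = 117.61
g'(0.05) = -1.97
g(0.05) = -0.32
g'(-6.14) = -2742.28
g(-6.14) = 4366.38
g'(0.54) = -7.07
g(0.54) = -2.49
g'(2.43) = 61.36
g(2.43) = 10.31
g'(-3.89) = -744.32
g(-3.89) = 756.59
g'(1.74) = 5.89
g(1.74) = -10.01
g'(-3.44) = -525.29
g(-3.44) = 472.80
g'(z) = 10.2*z^3 - 11.22*z^2 - 7.06*z - 1.59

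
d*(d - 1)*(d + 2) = d^3 + d^2 - 2*d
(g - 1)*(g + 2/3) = g^2 - g/3 - 2/3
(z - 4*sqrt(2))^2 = z^2 - 8*sqrt(2)*z + 32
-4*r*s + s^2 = s*(-4*r + s)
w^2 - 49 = (w - 7)*(w + 7)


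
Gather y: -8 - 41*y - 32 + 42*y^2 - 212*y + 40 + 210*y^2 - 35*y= 252*y^2 - 288*y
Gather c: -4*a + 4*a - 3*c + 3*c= 0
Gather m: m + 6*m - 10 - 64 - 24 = 7*m - 98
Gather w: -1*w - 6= -w - 6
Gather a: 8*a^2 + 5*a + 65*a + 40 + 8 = 8*a^2 + 70*a + 48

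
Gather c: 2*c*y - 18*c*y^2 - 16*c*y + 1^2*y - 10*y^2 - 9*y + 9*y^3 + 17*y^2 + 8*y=c*(-18*y^2 - 14*y) + 9*y^3 + 7*y^2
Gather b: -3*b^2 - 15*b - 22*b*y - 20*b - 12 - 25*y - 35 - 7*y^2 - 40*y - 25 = -3*b^2 + b*(-22*y - 35) - 7*y^2 - 65*y - 72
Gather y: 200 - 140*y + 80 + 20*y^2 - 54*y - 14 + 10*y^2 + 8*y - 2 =30*y^2 - 186*y + 264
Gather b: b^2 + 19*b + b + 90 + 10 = b^2 + 20*b + 100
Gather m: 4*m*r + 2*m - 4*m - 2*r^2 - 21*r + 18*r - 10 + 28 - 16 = m*(4*r - 2) - 2*r^2 - 3*r + 2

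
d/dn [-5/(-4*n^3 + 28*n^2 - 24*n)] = 5*(-3*n^2 + 14*n - 6)/(4*n^2*(n^2 - 7*n + 6)^2)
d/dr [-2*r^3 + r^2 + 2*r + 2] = -6*r^2 + 2*r + 2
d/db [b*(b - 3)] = 2*b - 3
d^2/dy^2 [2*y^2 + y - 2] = 4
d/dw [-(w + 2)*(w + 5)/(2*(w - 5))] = (-w^2 + 10*w + 45)/(2*(w^2 - 10*w + 25))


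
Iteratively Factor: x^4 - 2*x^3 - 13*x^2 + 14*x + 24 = (x + 3)*(x^3 - 5*x^2 + 2*x + 8) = (x - 4)*(x + 3)*(x^2 - x - 2) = (x - 4)*(x - 2)*(x + 3)*(x + 1)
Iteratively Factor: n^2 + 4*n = (n)*(n + 4)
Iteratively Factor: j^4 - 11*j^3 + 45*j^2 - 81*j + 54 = (j - 2)*(j^3 - 9*j^2 + 27*j - 27) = (j - 3)*(j - 2)*(j^2 - 6*j + 9) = (j - 3)^2*(j - 2)*(j - 3)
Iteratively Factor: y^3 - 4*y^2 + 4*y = (y - 2)*(y^2 - 2*y) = y*(y - 2)*(y - 2)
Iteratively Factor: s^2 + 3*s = (s)*(s + 3)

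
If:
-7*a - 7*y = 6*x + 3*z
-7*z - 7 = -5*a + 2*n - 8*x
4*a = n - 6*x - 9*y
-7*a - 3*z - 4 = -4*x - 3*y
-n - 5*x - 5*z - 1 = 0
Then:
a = 82/415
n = 257/83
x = 179/415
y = -13/415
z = -519/415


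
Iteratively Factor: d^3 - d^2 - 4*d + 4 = (d - 1)*(d^2 - 4) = (d - 1)*(d + 2)*(d - 2)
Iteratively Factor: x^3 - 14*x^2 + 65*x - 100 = (x - 4)*(x^2 - 10*x + 25) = (x - 5)*(x - 4)*(x - 5)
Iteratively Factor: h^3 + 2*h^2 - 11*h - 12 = (h + 1)*(h^2 + h - 12) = (h + 1)*(h + 4)*(h - 3)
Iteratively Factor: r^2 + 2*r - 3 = (r - 1)*(r + 3)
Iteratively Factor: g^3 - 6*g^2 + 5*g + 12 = (g + 1)*(g^2 - 7*g + 12) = (g - 3)*(g + 1)*(g - 4)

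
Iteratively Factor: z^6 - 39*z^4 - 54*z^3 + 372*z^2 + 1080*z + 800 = (z - 5)*(z^5 + 5*z^4 - 14*z^3 - 124*z^2 - 248*z - 160) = (z - 5)*(z + 2)*(z^4 + 3*z^3 - 20*z^2 - 84*z - 80) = (z - 5)^2*(z + 2)*(z^3 + 8*z^2 + 20*z + 16) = (z - 5)^2*(z + 2)^2*(z^2 + 6*z + 8) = (z - 5)^2*(z + 2)^2*(z + 4)*(z + 2)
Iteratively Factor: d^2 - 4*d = (d)*(d - 4)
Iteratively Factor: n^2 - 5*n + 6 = (n - 3)*(n - 2)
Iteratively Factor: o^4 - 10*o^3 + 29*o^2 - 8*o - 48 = (o + 1)*(o^3 - 11*o^2 + 40*o - 48) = (o - 4)*(o + 1)*(o^2 - 7*o + 12) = (o - 4)^2*(o + 1)*(o - 3)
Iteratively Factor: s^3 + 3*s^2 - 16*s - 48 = (s + 3)*(s^2 - 16) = (s + 3)*(s + 4)*(s - 4)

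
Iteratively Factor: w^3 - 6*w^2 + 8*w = (w - 2)*(w^2 - 4*w) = (w - 4)*(w - 2)*(w)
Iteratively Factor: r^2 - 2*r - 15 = (r - 5)*(r + 3)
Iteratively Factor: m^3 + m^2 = (m)*(m^2 + m) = m*(m + 1)*(m)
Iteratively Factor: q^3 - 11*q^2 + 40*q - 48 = (q - 4)*(q^2 - 7*q + 12) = (q - 4)*(q - 3)*(q - 4)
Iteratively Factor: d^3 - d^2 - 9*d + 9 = (d + 3)*(d^2 - 4*d + 3) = (d - 3)*(d + 3)*(d - 1)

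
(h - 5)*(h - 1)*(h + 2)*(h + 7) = h^4 + 3*h^3 - 35*h^2 - 39*h + 70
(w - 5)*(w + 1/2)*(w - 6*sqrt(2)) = w^3 - 6*sqrt(2)*w^2 - 9*w^2/2 - 5*w/2 + 27*sqrt(2)*w + 15*sqrt(2)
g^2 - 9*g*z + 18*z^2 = (g - 6*z)*(g - 3*z)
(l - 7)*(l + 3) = l^2 - 4*l - 21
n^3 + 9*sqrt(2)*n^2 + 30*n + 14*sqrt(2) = (n + sqrt(2))^2*(n + 7*sqrt(2))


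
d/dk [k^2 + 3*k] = 2*k + 3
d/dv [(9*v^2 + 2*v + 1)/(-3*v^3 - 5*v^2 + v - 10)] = (27*v^4 + 12*v^3 + 28*v^2 - 170*v - 21)/(9*v^6 + 30*v^5 + 19*v^4 + 50*v^3 + 101*v^2 - 20*v + 100)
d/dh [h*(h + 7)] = 2*h + 7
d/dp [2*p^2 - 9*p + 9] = 4*p - 9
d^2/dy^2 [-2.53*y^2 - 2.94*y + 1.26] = -5.06000000000000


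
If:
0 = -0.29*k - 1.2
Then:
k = -4.14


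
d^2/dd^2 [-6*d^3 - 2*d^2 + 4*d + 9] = -36*d - 4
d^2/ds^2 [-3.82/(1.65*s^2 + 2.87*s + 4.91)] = (20.7999*s^2 + 36.17922*s - 3.82*(3.3*s + 2.87)*(6.6*s + 5.74) + 61.89546)/(1.65*s^2 + 2.87*s + 4.91)^3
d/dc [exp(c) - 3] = exp(c)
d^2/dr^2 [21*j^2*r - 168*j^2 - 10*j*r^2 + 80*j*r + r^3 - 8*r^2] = -20*j + 6*r - 16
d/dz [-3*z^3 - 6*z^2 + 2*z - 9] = -9*z^2 - 12*z + 2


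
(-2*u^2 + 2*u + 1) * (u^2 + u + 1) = -2*u^4 + u^2 + 3*u + 1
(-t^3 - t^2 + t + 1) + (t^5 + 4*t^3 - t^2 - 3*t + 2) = t^5 + 3*t^3 - 2*t^2 - 2*t + 3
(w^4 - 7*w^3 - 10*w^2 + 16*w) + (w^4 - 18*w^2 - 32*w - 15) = 2*w^4 - 7*w^3 - 28*w^2 - 16*w - 15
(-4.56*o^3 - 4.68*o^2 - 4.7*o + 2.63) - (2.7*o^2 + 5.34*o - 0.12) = -4.56*o^3 - 7.38*o^2 - 10.04*o + 2.75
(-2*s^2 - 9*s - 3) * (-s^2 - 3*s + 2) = 2*s^4 + 15*s^3 + 26*s^2 - 9*s - 6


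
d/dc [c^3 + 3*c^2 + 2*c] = 3*c^2 + 6*c + 2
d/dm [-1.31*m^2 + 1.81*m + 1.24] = 1.81 - 2.62*m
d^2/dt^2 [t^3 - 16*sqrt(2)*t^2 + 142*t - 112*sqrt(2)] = 6*t - 32*sqrt(2)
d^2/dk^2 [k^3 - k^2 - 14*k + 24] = 6*k - 2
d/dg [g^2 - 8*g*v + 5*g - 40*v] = 2*g - 8*v + 5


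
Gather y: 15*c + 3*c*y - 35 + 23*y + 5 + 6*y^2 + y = 15*c + 6*y^2 + y*(3*c + 24) - 30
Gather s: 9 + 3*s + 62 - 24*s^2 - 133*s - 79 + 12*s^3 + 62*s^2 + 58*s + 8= 12*s^3 + 38*s^2 - 72*s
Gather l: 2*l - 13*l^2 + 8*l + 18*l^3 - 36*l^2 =18*l^3 - 49*l^2 + 10*l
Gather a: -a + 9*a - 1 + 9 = 8*a + 8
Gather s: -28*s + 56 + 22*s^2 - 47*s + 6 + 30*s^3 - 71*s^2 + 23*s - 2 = 30*s^3 - 49*s^2 - 52*s + 60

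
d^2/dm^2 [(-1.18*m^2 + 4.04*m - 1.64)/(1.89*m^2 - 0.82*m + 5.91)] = (25.20504*m^3 + 43.933428*m^2 - 255.508344*m - 8.84121999999999)/(6.751269*m^6 - 8.787366*m^5 + 67.145841*m^4 - 55.507276*m^3 + 209.963979*m^2 - 85.923126*m + 206.425071)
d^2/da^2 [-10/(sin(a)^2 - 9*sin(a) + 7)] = 10*(4*sin(a)^4 - 27*sin(a)^3 + 47*sin(a)^2 + 117*sin(a) - 148)/(sin(a)^2 - 9*sin(a) + 7)^3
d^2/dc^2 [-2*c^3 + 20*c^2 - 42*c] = 40 - 12*c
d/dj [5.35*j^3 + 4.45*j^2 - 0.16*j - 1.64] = 16.05*j^2 + 8.9*j - 0.16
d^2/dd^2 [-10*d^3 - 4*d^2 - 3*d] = -60*d - 8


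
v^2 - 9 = (v - 3)*(v + 3)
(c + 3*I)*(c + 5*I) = c^2 + 8*I*c - 15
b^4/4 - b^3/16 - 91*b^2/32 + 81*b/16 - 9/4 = (b/4 + 1)*(b - 2)*(b - 3/2)*(b - 3/4)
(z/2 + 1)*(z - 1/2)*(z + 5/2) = z^3/2 + 2*z^2 + 11*z/8 - 5/4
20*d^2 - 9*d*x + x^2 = (-5*d + x)*(-4*d + x)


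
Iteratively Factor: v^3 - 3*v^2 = (v)*(v^2 - 3*v) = v^2*(v - 3)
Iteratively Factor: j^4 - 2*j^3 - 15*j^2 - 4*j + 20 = (j - 1)*(j^3 - j^2 - 16*j - 20) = (j - 5)*(j - 1)*(j^2 + 4*j + 4) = (j - 5)*(j - 1)*(j + 2)*(j + 2)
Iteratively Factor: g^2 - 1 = (g - 1)*(g + 1)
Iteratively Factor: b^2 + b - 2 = (b + 2)*(b - 1)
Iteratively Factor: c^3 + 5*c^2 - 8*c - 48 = (c - 3)*(c^2 + 8*c + 16) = (c - 3)*(c + 4)*(c + 4)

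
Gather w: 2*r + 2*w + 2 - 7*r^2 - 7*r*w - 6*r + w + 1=-7*r^2 - 4*r + w*(3 - 7*r) + 3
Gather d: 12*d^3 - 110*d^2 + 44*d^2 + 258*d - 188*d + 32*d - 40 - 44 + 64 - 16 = 12*d^3 - 66*d^2 + 102*d - 36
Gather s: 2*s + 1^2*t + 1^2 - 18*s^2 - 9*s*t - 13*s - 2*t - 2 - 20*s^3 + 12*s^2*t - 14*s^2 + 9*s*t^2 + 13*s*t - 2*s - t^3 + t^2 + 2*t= -20*s^3 + s^2*(12*t - 32) + s*(9*t^2 + 4*t - 13) - t^3 + t^2 + t - 1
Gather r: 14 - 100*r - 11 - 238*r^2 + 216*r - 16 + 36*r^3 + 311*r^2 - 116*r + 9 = 36*r^3 + 73*r^2 - 4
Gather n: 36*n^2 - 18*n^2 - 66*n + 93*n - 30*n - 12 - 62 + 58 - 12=18*n^2 - 3*n - 28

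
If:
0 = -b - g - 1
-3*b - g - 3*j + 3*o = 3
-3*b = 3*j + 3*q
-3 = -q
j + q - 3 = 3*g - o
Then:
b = 7/5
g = -12/5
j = -22/5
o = -14/5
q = 3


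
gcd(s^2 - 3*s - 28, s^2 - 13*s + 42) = s - 7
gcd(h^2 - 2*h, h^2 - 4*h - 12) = 1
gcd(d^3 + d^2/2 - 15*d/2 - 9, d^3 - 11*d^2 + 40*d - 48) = d - 3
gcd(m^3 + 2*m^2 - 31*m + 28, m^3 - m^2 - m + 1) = m - 1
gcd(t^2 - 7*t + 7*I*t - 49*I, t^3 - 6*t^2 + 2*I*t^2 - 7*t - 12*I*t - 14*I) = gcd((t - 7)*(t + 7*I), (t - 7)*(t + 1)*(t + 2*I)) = t - 7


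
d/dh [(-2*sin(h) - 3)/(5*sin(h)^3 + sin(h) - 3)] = (20*sin(h)^3 + 45*sin(h)^2 + 9)*cos(h)/(5*sin(h)^3 + sin(h) - 3)^2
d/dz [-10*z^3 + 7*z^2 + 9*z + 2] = -30*z^2 + 14*z + 9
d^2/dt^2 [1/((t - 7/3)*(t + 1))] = 6*(9*(t + 1)^2 + 3*(t + 1)*(3*t - 7) + (3*t - 7)^2)/((t + 1)^3*(3*t - 7)^3)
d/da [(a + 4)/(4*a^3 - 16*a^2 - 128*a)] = (4 - a)/(2*a^2*(a^2 - 16*a + 64))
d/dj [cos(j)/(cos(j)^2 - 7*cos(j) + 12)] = (cos(j)^2 - 12)*sin(j)/((cos(j) - 4)^2*(cos(j) - 3)^2)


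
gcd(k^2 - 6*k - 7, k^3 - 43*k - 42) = k^2 - 6*k - 7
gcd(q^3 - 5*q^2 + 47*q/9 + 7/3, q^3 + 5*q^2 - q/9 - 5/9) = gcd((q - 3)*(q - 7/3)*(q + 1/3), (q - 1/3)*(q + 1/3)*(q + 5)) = q + 1/3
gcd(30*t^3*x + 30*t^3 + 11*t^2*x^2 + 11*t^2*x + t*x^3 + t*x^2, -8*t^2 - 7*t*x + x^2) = 1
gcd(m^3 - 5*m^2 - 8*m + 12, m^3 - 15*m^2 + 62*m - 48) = m^2 - 7*m + 6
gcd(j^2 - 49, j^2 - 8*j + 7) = j - 7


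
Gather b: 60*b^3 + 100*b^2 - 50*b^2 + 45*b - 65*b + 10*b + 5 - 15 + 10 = 60*b^3 + 50*b^2 - 10*b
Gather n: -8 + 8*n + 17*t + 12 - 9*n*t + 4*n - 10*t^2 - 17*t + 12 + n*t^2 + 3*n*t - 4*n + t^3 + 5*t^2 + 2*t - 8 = n*(t^2 - 6*t + 8) + t^3 - 5*t^2 + 2*t + 8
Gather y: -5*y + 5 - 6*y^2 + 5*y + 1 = 6 - 6*y^2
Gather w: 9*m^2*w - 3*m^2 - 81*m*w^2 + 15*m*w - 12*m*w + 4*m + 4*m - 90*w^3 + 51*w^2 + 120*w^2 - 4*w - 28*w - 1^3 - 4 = -3*m^2 + 8*m - 90*w^3 + w^2*(171 - 81*m) + w*(9*m^2 + 3*m - 32) - 5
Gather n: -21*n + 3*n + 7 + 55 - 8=54 - 18*n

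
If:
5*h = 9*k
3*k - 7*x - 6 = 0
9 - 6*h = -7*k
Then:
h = 81/19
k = 45/19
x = 3/19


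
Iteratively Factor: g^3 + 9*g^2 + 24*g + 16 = (g + 4)*(g^2 + 5*g + 4) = (g + 1)*(g + 4)*(g + 4)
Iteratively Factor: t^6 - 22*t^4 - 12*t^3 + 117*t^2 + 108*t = (t - 4)*(t^5 + 4*t^4 - 6*t^3 - 36*t^2 - 27*t) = (t - 4)*(t - 3)*(t^4 + 7*t^3 + 15*t^2 + 9*t) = t*(t - 4)*(t - 3)*(t^3 + 7*t^2 + 15*t + 9) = t*(t - 4)*(t - 3)*(t + 1)*(t^2 + 6*t + 9) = t*(t - 4)*(t - 3)*(t + 1)*(t + 3)*(t + 3)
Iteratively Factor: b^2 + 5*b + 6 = (b + 2)*(b + 3)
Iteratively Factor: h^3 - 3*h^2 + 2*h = (h - 1)*(h^2 - 2*h) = (h - 2)*(h - 1)*(h)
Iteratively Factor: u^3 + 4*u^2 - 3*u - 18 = (u - 2)*(u^2 + 6*u + 9) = (u - 2)*(u + 3)*(u + 3)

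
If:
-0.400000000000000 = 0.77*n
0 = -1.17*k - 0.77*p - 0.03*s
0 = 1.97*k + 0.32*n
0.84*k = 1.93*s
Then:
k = 0.08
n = -0.52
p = -0.13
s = 0.04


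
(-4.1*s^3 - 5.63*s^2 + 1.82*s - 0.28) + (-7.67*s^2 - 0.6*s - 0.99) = -4.1*s^3 - 13.3*s^2 + 1.22*s - 1.27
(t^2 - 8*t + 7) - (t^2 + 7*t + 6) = 1 - 15*t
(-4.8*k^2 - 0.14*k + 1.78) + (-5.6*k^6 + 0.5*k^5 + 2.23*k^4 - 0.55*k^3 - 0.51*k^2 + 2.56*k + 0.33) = -5.6*k^6 + 0.5*k^5 + 2.23*k^4 - 0.55*k^3 - 5.31*k^2 + 2.42*k + 2.11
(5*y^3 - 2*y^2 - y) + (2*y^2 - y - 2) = 5*y^3 - 2*y - 2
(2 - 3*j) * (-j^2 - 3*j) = 3*j^3 + 7*j^2 - 6*j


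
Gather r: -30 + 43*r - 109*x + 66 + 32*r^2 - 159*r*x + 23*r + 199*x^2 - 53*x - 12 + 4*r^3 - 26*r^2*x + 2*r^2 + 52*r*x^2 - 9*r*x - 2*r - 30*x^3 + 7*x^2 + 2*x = 4*r^3 + r^2*(34 - 26*x) + r*(52*x^2 - 168*x + 64) - 30*x^3 + 206*x^2 - 160*x + 24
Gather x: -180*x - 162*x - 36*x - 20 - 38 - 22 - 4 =-378*x - 84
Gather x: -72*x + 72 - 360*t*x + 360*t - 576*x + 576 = 360*t + x*(-360*t - 648) + 648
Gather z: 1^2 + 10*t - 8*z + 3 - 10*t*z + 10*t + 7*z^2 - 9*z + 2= 20*t + 7*z^2 + z*(-10*t - 17) + 6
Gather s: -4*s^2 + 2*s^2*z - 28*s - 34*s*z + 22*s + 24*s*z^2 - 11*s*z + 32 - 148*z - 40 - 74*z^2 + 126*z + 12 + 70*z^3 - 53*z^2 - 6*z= s^2*(2*z - 4) + s*(24*z^2 - 45*z - 6) + 70*z^3 - 127*z^2 - 28*z + 4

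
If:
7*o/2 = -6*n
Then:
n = -7*o/12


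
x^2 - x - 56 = (x - 8)*(x + 7)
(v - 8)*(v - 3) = v^2 - 11*v + 24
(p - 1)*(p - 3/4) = p^2 - 7*p/4 + 3/4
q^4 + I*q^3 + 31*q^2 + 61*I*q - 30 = (q - 6*I)*(q + I)^2*(q + 5*I)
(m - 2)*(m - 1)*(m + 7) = m^3 + 4*m^2 - 19*m + 14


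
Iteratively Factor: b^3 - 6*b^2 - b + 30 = (b - 5)*(b^2 - b - 6) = (b - 5)*(b + 2)*(b - 3)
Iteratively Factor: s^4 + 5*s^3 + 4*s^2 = (s + 4)*(s^3 + s^2) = (s + 1)*(s + 4)*(s^2) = s*(s + 1)*(s + 4)*(s)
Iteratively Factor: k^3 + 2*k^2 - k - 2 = (k - 1)*(k^2 + 3*k + 2) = (k - 1)*(k + 1)*(k + 2)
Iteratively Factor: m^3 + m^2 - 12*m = (m)*(m^2 + m - 12) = m*(m + 4)*(m - 3)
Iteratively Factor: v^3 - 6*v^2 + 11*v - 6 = (v - 3)*(v^2 - 3*v + 2) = (v - 3)*(v - 1)*(v - 2)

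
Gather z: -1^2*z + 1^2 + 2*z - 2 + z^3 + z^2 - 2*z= z^3 + z^2 - z - 1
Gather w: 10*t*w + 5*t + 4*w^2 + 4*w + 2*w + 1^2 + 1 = 5*t + 4*w^2 + w*(10*t + 6) + 2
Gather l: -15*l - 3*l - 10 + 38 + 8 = 36 - 18*l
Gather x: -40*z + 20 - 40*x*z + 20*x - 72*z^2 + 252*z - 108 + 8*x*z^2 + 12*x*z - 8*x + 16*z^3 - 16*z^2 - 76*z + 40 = x*(8*z^2 - 28*z + 12) + 16*z^3 - 88*z^2 + 136*z - 48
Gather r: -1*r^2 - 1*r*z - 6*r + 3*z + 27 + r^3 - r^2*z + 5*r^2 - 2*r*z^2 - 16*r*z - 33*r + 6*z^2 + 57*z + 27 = r^3 + r^2*(4 - z) + r*(-2*z^2 - 17*z - 39) + 6*z^2 + 60*z + 54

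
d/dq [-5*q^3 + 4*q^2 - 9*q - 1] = -15*q^2 + 8*q - 9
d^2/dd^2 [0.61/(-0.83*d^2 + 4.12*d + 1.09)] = (-0.840458*d^2 + 4.171912*d + 0.61*(1.66*d - 4.12)*(3.32*d - 8.24) + 1.103734)/(-0.83*d^2 + 4.12*d + 1.09)^3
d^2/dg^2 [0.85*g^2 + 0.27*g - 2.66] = 1.70000000000000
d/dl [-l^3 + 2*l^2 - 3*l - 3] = -3*l^2 + 4*l - 3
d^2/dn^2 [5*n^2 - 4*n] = 10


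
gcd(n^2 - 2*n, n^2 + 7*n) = n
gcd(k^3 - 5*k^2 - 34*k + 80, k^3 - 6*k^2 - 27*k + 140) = k + 5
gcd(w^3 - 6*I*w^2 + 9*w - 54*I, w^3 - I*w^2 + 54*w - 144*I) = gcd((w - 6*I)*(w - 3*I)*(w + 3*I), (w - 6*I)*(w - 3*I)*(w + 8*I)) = w^2 - 9*I*w - 18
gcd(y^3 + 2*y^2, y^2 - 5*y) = y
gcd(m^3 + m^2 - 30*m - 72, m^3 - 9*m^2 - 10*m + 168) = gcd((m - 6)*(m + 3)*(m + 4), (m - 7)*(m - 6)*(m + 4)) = m^2 - 2*m - 24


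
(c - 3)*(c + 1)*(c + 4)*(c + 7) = c^4 + 9*c^3 + 3*c^2 - 89*c - 84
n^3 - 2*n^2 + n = n*(n - 1)^2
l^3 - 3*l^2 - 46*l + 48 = (l - 8)*(l - 1)*(l + 6)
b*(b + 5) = b^2 + 5*b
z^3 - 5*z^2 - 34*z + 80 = (z - 8)*(z - 2)*(z + 5)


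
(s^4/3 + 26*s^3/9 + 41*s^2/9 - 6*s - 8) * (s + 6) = s^5/3 + 44*s^4/9 + 197*s^3/9 + 64*s^2/3 - 44*s - 48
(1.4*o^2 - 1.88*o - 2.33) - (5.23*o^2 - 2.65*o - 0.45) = -3.83*o^2 + 0.77*o - 1.88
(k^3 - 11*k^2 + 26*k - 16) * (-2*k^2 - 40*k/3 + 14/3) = -2*k^5 + 26*k^4/3 + 298*k^3/3 - 366*k^2 + 1004*k/3 - 224/3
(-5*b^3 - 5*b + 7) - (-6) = -5*b^3 - 5*b + 13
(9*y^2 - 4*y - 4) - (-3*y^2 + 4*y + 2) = 12*y^2 - 8*y - 6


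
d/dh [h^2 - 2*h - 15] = 2*h - 2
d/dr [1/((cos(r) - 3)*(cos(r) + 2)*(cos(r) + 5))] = (-3*sin(r)^2 + 8*cos(r) - 8)*sin(r)/((cos(r) - 3)^2*(cos(r) + 2)^2*(cos(r) + 5)^2)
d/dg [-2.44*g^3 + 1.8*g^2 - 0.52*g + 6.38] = -7.32*g^2 + 3.6*g - 0.52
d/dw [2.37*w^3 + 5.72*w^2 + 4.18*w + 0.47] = 7.11*w^2 + 11.44*w + 4.18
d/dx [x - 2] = 1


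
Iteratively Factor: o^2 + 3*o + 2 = (o + 2)*(o + 1)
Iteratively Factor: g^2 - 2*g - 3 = (g - 3)*(g + 1)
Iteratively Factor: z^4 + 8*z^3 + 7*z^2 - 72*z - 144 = (z + 4)*(z^3 + 4*z^2 - 9*z - 36) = (z + 4)^2*(z^2 - 9) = (z + 3)*(z + 4)^2*(z - 3)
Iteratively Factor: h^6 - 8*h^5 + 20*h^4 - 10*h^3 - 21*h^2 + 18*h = (h - 3)*(h^5 - 5*h^4 + 5*h^3 + 5*h^2 - 6*h) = (h - 3)^2*(h^4 - 2*h^3 - h^2 + 2*h) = (h - 3)^2*(h - 1)*(h^3 - h^2 - 2*h) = (h - 3)^2*(h - 1)*(h + 1)*(h^2 - 2*h) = (h - 3)^2*(h - 2)*(h - 1)*(h + 1)*(h)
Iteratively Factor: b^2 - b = (b - 1)*(b)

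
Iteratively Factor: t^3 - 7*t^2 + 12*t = (t - 3)*(t^2 - 4*t) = (t - 4)*(t - 3)*(t)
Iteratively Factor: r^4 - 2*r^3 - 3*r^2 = (r)*(r^3 - 2*r^2 - 3*r) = r^2*(r^2 - 2*r - 3) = r^2*(r + 1)*(r - 3)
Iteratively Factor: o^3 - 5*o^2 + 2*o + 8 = (o - 4)*(o^2 - o - 2) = (o - 4)*(o - 2)*(o + 1)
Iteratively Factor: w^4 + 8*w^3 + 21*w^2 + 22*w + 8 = (w + 2)*(w^3 + 6*w^2 + 9*w + 4) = (w + 1)*(w + 2)*(w^2 + 5*w + 4) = (w + 1)*(w + 2)*(w + 4)*(w + 1)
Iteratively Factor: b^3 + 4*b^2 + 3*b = (b)*(b^2 + 4*b + 3) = b*(b + 3)*(b + 1)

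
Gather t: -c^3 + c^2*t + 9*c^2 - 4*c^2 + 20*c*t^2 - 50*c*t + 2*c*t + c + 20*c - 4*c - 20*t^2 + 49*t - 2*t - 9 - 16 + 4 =-c^3 + 5*c^2 + 17*c + t^2*(20*c - 20) + t*(c^2 - 48*c + 47) - 21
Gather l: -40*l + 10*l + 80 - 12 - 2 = 66 - 30*l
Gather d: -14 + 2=-12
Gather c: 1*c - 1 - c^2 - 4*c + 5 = -c^2 - 3*c + 4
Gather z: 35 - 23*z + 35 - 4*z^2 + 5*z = -4*z^2 - 18*z + 70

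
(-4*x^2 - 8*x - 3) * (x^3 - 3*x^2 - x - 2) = -4*x^5 + 4*x^4 + 25*x^3 + 25*x^2 + 19*x + 6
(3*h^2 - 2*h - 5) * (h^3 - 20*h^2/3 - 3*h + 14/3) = 3*h^5 - 22*h^4 - 2*h^3/3 + 160*h^2/3 + 17*h/3 - 70/3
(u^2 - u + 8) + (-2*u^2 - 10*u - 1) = -u^2 - 11*u + 7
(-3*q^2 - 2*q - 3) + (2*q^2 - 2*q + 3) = -q^2 - 4*q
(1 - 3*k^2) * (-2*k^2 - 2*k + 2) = 6*k^4 + 6*k^3 - 8*k^2 - 2*k + 2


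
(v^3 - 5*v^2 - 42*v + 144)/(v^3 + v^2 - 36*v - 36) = (v^2 - 11*v + 24)/(v^2 - 5*v - 6)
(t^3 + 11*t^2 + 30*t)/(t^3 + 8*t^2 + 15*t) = (t + 6)/(t + 3)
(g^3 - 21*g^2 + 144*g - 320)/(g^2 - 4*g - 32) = (g^2 - 13*g + 40)/(g + 4)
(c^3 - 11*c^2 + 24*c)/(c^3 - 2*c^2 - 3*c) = (c - 8)/(c + 1)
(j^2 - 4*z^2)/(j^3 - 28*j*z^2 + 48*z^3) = (-j - 2*z)/(-j^2 - 2*j*z + 24*z^2)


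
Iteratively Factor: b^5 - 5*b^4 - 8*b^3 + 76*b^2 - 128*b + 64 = (b + 4)*(b^4 - 9*b^3 + 28*b^2 - 36*b + 16) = (b - 1)*(b + 4)*(b^3 - 8*b^2 + 20*b - 16) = (b - 4)*(b - 1)*(b + 4)*(b^2 - 4*b + 4) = (b - 4)*(b - 2)*(b - 1)*(b + 4)*(b - 2)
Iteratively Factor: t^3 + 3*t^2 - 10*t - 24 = (t + 2)*(t^2 + t - 12) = (t - 3)*(t + 2)*(t + 4)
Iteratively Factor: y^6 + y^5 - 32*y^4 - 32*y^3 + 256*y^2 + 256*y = (y - 4)*(y^5 + 5*y^4 - 12*y^3 - 80*y^2 - 64*y) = (y - 4)^2*(y^4 + 9*y^3 + 24*y^2 + 16*y) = (y - 4)^2*(y + 4)*(y^3 + 5*y^2 + 4*y) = (y - 4)^2*(y + 4)^2*(y^2 + y) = (y - 4)^2*(y + 1)*(y + 4)^2*(y)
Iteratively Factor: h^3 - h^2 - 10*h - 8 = (h + 2)*(h^2 - 3*h - 4) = (h - 4)*(h + 2)*(h + 1)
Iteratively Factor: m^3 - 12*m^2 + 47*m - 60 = (m - 4)*(m^2 - 8*m + 15) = (m - 4)*(m - 3)*(m - 5)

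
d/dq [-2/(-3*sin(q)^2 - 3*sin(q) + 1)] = -6*(2*sin(q) + 1)*cos(q)/(3*sin(q)^2 + 3*sin(q) - 1)^2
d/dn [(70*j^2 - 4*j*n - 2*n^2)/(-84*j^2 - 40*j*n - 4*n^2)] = 4*j/(9*j^2 + 6*j*n + n^2)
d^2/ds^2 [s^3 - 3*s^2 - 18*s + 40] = 6*s - 6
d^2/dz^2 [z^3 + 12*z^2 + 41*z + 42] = 6*z + 24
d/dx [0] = 0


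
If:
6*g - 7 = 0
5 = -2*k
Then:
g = 7/6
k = -5/2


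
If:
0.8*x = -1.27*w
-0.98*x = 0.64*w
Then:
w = 0.00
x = 0.00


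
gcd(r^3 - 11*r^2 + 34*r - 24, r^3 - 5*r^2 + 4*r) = r^2 - 5*r + 4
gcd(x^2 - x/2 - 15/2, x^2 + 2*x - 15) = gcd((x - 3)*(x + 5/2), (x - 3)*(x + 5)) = x - 3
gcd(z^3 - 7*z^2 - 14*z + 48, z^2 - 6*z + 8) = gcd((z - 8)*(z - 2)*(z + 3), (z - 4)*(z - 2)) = z - 2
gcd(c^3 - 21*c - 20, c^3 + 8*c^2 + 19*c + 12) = c^2 + 5*c + 4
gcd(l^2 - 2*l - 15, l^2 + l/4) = 1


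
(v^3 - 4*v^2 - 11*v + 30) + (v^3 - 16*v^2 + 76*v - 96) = 2*v^3 - 20*v^2 + 65*v - 66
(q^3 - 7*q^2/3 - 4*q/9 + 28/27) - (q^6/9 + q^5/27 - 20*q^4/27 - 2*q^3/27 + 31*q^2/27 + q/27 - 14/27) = -q^6/9 - q^5/27 + 20*q^4/27 + 29*q^3/27 - 94*q^2/27 - 13*q/27 + 14/9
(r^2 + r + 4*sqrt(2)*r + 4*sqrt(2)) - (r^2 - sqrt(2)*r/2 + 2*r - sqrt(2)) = -r + 9*sqrt(2)*r/2 + 5*sqrt(2)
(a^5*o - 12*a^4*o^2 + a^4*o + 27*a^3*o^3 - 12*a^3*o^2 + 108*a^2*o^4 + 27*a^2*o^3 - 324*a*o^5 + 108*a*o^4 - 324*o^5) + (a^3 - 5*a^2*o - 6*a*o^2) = a^5*o - 12*a^4*o^2 + a^4*o + 27*a^3*o^3 - 12*a^3*o^2 + a^3 + 108*a^2*o^4 + 27*a^2*o^3 - 5*a^2*o - 324*a*o^5 + 108*a*o^4 - 6*a*o^2 - 324*o^5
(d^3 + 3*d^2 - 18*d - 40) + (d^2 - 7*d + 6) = d^3 + 4*d^2 - 25*d - 34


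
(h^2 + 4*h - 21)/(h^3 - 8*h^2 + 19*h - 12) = (h + 7)/(h^2 - 5*h + 4)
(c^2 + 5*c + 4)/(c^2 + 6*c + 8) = (c + 1)/(c + 2)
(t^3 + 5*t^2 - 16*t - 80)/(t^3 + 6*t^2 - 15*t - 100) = (t + 4)/(t + 5)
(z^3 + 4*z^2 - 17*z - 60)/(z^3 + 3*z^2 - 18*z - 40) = (z + 3)/(z + 2)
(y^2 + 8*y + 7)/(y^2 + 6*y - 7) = (y + 1)/(y - 1)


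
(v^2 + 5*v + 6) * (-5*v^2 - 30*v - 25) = -5*v^4 - 55*v^3 - 205*v^2 - 305*v - 150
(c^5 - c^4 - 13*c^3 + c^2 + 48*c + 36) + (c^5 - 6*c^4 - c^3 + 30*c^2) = 2*c^5 - 7*c^4 - 14*c^3 + 31*c^2 + 48*c + 36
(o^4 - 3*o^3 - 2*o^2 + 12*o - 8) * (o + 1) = o^5 - 2*o^4 - 5*o^3 + 10*o^2 + 4*o - 8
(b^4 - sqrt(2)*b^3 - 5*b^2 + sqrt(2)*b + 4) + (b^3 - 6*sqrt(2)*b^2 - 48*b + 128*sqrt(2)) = b^4 - sqrt(2)*b^3 + b^3 - 6*sqrt(2)*b^2 - 5*b^2 - 48*b + sqrt(2)*b + 4 + 128*sqrt(2)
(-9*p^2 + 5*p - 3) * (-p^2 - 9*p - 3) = 9*p^4 + 76*p^3 - 15*p^2 + 12*p + 9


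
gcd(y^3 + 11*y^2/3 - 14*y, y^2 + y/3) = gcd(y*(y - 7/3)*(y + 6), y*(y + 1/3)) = y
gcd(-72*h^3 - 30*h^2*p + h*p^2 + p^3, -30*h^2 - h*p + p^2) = -6*h + p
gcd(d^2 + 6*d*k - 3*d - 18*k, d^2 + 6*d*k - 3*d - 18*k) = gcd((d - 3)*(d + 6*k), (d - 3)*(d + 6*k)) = d^2 + 6*d*k - 3*d - 18*k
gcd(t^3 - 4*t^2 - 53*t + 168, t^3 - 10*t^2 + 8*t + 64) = t - 8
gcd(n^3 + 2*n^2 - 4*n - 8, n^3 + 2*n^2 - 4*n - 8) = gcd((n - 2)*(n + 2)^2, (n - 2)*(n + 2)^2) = n^3 + 2*n^2 - 4*n - 8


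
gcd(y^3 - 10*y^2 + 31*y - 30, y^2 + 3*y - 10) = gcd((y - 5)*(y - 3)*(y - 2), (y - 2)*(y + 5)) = y - 2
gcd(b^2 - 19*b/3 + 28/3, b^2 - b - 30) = 1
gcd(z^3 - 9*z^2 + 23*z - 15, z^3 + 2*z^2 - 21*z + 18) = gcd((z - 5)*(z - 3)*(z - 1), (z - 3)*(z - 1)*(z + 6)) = z^2 - 4*z + 3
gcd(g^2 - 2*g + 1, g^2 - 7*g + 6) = g - 1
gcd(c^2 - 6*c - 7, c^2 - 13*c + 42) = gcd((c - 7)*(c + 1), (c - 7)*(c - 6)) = c - 7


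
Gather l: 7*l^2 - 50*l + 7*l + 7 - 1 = 7*l^2 - 43*l + 6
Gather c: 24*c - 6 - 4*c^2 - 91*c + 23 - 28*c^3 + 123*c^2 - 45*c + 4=-28*c^3 + 119*c^2 - 112*c + 21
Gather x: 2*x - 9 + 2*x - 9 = 4*x - 18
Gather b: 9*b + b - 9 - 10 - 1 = 10*b - 20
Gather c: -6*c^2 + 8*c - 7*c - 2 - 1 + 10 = -6*c^2 + c + 7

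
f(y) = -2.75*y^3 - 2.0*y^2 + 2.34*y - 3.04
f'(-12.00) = -1137.66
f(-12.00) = 4432.88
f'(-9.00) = -629.91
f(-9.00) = 1818.65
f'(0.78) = -5.80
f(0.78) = -3.74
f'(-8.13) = -510.44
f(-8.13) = 1323.50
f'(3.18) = -93.81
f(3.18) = -104.26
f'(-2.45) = -37.38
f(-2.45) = 19.66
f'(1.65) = -26.72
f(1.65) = -16.98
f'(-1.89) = -19.57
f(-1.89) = 3.96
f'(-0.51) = 2.23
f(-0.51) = -4.39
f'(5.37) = -257.04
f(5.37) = -474.00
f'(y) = -8.25*y^2 - 4.0*y + 2.34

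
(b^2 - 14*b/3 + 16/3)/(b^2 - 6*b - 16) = (-3*b^2 + 14*b - 16)/(3*(-b^2 + 6*b + 16))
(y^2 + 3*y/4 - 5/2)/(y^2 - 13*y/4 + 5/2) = (y + 2)/(y - 2)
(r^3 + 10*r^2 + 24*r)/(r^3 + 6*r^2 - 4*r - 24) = r*(r + 4)/(r^2 - 4)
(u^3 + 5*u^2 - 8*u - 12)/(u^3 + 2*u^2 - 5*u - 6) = (u + 6)/(u + 3)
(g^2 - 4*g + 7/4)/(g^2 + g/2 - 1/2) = (g - 7/2)/(g + 1)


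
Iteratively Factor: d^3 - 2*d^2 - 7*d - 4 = (d + 1)*(d^2 - 3*d - 4) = (d + 1)^2*(d - 4)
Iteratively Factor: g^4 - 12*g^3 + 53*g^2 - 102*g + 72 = (g - 3)*(g^3 - 9*g^2 + 26*g - 24) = (g - 3)*(g - 2)*(g^2 - 7*g + 12) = (g - 3)^2*(g - 2)*(g - 4)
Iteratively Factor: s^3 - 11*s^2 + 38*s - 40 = (s - 4)*(s^2 - 7*s + 10) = (s - 4)*(s - 2)*(s - 5)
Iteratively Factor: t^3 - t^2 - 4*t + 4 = (t - 2)*(t^2 + t - 2) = (t - 2)*(t - 1)*(t + 2)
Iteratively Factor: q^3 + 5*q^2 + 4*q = (q + 4)*(q^2 + q) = (q + 1)*(q + 4)*(q)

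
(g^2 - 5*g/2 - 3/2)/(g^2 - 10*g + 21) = (g + 1/2)/(g - 7)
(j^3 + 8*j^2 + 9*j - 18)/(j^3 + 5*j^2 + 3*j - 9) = (j + 6)/(j + 3)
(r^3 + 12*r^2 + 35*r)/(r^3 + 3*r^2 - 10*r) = (r + 7)/(r - 2)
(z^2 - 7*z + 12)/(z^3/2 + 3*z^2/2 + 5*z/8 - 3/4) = 8*(z^2 - 7*z + 12)/(4*z^3 + 12*z^2 + 5*z - 6)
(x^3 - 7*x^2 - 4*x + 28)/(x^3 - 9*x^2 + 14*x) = (x + 2)/x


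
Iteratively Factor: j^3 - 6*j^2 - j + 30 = (j + 2)*(j^2 - 8*j + 15) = (j - 5)*(j + 2)*(j - 3)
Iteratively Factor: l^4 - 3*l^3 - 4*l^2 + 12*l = (l)*(l^3 - 3*l^2 - 4*l + 12) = l*(l + 2)*(l^2 - 5*l + 6) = l*(l - 3)*(l + 2)*(l - 2)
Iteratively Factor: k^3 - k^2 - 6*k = (k - 3)*(k^2 + 2*k) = (k - 3)*(k + 2)*(k)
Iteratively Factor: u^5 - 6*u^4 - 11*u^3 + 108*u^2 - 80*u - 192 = (u + 1)*(u^4 - 7*u^3 - 4*u^2 + 112*u - 192) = (u - 4)*(u + 1)*(u^3 - 3*u^2 - 16*u + 48) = (u - 4)*(u + 1)*(u + 4)*(u^2 - 7*u + 12) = (u - 4)^2*(u + 1)*(u + 4)*(u - 3)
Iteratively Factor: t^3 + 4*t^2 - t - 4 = (t + 4)*(t^2 - 1) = (t - 1)*(t + 4)*(t + 1)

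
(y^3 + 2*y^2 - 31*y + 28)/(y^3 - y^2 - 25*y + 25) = (y^2 + 3*y - 28)/(y^2 - 25)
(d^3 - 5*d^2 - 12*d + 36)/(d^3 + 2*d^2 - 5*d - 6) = (d - 6)/(d + 1)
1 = 1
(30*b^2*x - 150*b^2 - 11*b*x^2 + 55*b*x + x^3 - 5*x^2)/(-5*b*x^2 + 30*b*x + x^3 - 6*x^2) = (-6*b*x + 30*b + x^2 - 5*x)/(x*(x - 6))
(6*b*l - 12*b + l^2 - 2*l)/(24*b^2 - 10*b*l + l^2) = (6*b*l - 12*b + l^2 - 2*l)/(24*b^2 - 10*b*l + l^2)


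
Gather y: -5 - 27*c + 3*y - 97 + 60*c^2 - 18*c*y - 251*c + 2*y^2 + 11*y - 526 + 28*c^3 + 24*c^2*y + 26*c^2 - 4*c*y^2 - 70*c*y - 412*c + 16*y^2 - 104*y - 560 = 28*c^3 + 86*c^2 - 690*c + y^2*(18 - 4*c) + y*(24*c^2 - 88*c - 90) - 1188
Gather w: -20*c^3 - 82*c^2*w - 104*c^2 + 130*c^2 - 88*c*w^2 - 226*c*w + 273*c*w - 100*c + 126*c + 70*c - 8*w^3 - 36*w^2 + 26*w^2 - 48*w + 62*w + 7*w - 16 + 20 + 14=-20*c^3 + 26*c^2 + 96*c - 8*w^3 + w^2*(-88*c - 10) + w*(-82*c^2 + 47*c + 21) + 18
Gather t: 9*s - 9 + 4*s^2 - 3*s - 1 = 4*s^2 + 6*s - 10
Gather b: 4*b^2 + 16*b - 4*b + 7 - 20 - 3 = 4*b^2 + 12*b - 16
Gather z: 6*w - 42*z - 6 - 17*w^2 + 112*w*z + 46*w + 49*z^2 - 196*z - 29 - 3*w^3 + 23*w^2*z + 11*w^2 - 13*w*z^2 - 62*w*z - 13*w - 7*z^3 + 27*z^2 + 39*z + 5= -3*w^3 - 6*w^2 + 39*w - 7*z^3 + z^2*(76 - 13*w) + z*(23*w^2 + 50*w - 199) - 30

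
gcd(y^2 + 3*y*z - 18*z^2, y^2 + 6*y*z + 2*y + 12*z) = y + 6*z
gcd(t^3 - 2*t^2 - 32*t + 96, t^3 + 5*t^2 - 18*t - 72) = t^2 + 2*t - 24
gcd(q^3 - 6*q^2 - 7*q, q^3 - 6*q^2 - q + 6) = q + 1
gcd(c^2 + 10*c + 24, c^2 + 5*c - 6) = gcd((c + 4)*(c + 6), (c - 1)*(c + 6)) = c + 6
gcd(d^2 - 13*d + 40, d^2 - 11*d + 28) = 1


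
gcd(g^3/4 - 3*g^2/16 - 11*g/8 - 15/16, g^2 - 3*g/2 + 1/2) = 1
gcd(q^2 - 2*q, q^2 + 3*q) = q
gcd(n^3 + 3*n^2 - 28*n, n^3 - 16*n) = n^2 - 4*n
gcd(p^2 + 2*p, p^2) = p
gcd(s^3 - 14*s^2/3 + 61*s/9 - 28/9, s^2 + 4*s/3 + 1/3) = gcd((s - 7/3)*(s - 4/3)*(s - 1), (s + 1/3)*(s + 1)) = 1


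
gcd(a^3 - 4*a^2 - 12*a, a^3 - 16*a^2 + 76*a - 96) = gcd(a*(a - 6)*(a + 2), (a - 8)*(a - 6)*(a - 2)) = a - 6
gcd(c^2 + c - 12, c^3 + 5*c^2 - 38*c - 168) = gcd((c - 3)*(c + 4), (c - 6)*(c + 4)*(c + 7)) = c + 4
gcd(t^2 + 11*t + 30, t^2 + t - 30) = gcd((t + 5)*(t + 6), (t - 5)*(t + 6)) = t + 6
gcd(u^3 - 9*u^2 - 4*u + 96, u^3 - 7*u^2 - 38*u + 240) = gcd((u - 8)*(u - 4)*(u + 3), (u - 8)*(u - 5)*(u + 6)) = u - 8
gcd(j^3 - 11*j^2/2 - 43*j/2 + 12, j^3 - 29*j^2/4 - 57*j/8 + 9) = j - 8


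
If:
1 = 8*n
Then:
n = 1/8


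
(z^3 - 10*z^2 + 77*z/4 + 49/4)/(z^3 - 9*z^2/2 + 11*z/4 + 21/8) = 2*(z - 7)/(2*z - 3)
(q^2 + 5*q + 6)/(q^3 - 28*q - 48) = (q + 3)/(q^2 - 2*q - 24)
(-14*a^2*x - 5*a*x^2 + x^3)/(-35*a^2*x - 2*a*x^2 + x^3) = (2*a + x)/(5*a + x)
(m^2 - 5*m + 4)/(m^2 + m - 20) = (m - 1)/(m + 5)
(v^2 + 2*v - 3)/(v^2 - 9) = (v - 1)/(v - 3)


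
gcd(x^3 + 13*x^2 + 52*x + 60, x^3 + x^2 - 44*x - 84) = x^2 + 8*x + 12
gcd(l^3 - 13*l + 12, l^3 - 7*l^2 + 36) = l - 3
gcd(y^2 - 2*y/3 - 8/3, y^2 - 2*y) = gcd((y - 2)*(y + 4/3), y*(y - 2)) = y - 2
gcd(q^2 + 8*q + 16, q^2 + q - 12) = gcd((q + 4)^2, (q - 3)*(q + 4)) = q + 4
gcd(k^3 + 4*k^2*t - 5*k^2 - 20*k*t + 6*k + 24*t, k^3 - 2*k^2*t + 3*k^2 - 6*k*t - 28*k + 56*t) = 1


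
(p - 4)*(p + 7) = p^2 + 3*p - 28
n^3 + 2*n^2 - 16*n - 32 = (n - 4)*(n + 2)*(n + 4)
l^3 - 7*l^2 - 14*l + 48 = (l - 8)*(l - 2)*(l + 3)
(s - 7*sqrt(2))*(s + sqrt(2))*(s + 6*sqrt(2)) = s^3 - 86*s - 84*sqrt(2)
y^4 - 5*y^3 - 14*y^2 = y^2*(y - 7)*(y + 2)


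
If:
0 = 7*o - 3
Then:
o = 3/7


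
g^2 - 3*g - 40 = (g - 8)*(g + 5)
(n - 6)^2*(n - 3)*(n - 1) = n^4 - 16*n^3 + 87*n^2 - 180*n + 108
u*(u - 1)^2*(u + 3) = u^4 + u^3 - 5*u^2 + 3*u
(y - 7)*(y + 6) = y^2 - y - 42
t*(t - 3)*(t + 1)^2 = t^4 - t^3 - 5*t^2 - 3*t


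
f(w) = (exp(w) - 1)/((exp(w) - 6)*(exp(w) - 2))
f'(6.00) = 0.00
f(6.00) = 0.00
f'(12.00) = 0.00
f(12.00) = 0.00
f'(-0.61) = 0.04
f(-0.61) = -0.06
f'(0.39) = 1.26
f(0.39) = 0.20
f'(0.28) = 0.65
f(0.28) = 0.10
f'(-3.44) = 0.00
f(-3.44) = -0.08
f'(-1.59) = 0.01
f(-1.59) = -0.08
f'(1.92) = -12.58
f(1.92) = 1.47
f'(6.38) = -0.00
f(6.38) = 0.00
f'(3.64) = -0.04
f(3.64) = 0.03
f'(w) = exp(w)/((exp(w) - 6)*(exp(w) - 2)) - (exp(w) - 1)*exp(w)/((exp(w) - 6)*(exp(w) - 2)^2) - (exp(w) - 1)*exp(w)/((exp(w) - 6)^2*(exp(w) - 2))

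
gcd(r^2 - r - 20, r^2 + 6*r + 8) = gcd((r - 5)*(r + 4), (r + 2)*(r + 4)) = r + 4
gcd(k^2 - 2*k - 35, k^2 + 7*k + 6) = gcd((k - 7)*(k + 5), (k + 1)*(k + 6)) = 1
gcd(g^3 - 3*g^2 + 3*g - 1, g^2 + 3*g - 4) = g - 1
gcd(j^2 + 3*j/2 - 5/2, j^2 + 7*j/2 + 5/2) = j + 5/2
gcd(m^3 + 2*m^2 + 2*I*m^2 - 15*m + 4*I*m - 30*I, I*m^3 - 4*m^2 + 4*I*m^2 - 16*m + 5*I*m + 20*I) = 1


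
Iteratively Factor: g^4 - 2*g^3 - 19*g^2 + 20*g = (g - 5)*(g^3 + 3*g^2 - 4*g) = (g - 5)*(g - 1)*(g^2 + 4*g) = g*(g - 5)*(g - 1)*(g + 4)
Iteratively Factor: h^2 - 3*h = (h)*(h - 3)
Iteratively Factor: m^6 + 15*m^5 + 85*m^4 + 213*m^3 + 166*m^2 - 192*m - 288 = (m + 3)*(m^5 + 12*m^4 + 49*m^3 + 66*m^2 - 32*m - 96) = (m + 3)*(m + 4)*(m^4 + 8*m^3 + 17*m^2 - 2*m - 24) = (m + 2)*(m + 3)*(m + 4)*(m^3 + 6*m^2 + 5*m - 12) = (m + 2)*(m + 3)^2*(m + 4)*(m^2 + 3*m - 4) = (m + 2)*(m + 3)^2*(m + 4)^2*(m - 1)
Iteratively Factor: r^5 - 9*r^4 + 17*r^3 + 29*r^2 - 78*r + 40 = (r - 1)*(r^4 - 8*r^3 + 9*r^2 + 38*r - 40) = (r - 5)*(r - 1)*(r^3 - 3*r^2 - 6*r + 8) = (r - 5)*(r - 4)*(r - 1)*(r^2 + r - 2) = (r - 5)*(r - 4)*(r - 1)*(r + 2)*(r - 1)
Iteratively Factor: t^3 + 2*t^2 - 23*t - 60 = (t - 5)*(t^2 + 7*t + 12) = (t - 5)*(t + 3)*(t + 4)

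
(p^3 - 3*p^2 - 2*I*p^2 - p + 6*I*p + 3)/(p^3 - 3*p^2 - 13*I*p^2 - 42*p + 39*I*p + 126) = (p^2 - 2*I*p - 1)/(p^2 - 13*I*p - 42)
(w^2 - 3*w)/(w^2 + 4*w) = (w - 3)/(w + 4)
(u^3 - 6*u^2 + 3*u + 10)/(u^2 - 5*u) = u - 1 - 2/u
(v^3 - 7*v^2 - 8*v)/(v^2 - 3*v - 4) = v*(v - 8)/(v - 4)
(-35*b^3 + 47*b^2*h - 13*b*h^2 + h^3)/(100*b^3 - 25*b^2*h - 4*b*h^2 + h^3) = (-7*b^2 + 8*b*h - h^2)/(20*b^2 - b*h - h^2)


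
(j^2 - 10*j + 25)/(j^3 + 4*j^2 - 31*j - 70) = (j - 5)/(j^2 + 9*j + 14)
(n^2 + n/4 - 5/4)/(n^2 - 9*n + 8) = (n + 5/4)/(n - 8)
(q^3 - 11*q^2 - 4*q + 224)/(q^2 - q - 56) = (q^2 - 3*q - 28)/(q + 7)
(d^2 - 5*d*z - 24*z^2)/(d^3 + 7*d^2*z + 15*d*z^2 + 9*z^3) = (d - 8*z)/(d^2 + 4*d*z + 3*z^2)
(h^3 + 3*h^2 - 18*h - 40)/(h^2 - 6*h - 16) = (h^2 + h - 20)/(h - 8)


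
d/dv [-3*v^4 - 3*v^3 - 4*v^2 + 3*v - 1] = -12*v^3 - 9*v^2 - 8*v + 3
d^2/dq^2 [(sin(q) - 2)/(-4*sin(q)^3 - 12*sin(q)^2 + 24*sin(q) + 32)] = (4*sin(q)^3 + 11*sin(q)^2 - 8*sin(q) - 42)/(4*(sin(q) + 1)^2*(sin(q) + 4)^3)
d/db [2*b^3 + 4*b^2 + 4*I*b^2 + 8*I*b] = 6*b^2 + 8*b*(1 + I) + 8*I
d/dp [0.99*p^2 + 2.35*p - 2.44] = 1.98*p + 2.35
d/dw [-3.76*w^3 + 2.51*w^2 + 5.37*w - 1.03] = -11.28*w^2 + 5.02*w + 5.37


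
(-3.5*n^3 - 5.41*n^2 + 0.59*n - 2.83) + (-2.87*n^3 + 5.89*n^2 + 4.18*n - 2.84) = -6.37*n^3 + 0.48*n^2 + 4.77*n - 5.67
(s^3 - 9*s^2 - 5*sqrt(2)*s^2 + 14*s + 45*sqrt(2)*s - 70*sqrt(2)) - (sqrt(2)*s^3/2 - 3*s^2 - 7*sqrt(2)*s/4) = -sqrt(2)*s^3/2 + s^3 - 5*sqrt(2)*s^2 - 6*s^2 + 14*s + 187*sqrt(2)*s/4 - 70*sqrt(2)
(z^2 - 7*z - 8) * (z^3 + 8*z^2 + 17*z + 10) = z^5 + z^4 - 47*z^3 - 173*z^2 - 206*z - 80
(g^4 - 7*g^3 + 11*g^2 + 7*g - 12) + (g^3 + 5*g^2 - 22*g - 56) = g^4 - 6*g^3 + 16*g^2 - 15*g - 68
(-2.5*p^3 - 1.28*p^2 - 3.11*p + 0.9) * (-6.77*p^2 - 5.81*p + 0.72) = 16.925*p^5 + 23.1906*p^4 + 26.6915*p^3 + 11.0545*p^2 - 7.4682*p + 0.648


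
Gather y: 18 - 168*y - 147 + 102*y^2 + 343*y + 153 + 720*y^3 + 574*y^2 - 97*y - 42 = 720*y^3 + 676*y^2 + 78*y - 18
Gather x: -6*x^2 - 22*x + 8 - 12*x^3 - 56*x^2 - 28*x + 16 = -12*x^3 - 62*x^2 - 50*x + 24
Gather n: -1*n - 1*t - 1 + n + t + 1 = 0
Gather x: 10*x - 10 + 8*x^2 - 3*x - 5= 8*x^2 + 7*x - 15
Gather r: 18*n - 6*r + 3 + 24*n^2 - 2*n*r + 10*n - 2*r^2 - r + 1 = 24*n^2 + 28*n - 2*r^2 + r*(-2*n - 7) + 4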